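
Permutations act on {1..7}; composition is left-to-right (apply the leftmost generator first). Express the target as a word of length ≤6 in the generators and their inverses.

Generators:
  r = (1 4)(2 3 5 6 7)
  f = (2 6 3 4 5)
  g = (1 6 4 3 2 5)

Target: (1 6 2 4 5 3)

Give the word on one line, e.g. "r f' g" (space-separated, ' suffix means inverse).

  after r: (1 4)(2 3 5 6 7)
  after g': (1 6 7 3 2 4 5)
  after g': (2 6 7 4)
  after g': (1 5 2)(3 4)(6 7)
  after r: (1 6 2 4 5 3)

r g' g' g' r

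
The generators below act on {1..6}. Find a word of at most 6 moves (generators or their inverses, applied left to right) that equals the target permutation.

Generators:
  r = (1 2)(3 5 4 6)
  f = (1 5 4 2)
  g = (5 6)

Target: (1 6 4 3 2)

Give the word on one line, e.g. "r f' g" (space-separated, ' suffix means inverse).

  after r': (1 2)(3 6 4 5)
  after g': (1 2)(3 5)(4 6)
  after f': (1 4 6 5 3)
  after r: (1 6 4 3 2)

r' g' f' r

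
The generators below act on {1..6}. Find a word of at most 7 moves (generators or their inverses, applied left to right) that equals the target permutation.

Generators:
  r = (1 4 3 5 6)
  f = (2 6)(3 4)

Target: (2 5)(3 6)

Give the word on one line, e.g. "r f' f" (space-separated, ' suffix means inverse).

r r f' r' f

  after r: (1 4 3 5 6)
  after r: (1 3 6 4 5)
  after f': (1 4 5)(2 6 3)
  after r': (2 5 6 4 3)
  after f: (2 5)(3 6)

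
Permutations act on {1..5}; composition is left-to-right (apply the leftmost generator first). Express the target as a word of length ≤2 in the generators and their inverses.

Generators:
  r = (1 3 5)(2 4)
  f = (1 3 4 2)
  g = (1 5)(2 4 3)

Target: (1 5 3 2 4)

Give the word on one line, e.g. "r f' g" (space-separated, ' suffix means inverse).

g' f

  after g': (1 5)(2 3 4)
  after f: (1 5 3 2 4)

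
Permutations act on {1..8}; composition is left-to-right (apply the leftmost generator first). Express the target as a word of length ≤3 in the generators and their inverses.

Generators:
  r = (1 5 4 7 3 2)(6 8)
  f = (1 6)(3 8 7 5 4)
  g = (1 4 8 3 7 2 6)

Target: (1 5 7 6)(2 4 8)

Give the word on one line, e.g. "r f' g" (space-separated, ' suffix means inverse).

g' f r

  after g': (1 6 2 7 3 8 4)
  after f: (2 5 4 6)(3 7 8)
  after r: (1 5 7 6)(2 4 8)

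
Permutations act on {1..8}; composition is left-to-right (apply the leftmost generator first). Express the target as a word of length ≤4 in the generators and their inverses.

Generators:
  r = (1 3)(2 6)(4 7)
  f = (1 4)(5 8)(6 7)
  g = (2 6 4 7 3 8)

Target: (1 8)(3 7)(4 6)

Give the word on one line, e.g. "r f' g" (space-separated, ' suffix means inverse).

g' r g

  after g': (2 8 3 7 4 6)
  after r: (1 3 4 2 8)
  after g: (1 8)(3 7)(4 6)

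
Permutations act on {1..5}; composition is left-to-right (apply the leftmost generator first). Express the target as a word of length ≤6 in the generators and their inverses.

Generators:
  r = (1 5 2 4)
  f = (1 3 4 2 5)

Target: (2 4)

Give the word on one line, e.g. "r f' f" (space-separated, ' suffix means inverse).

  after f': (1 5 2 4 3)
  after r: (1 2)(3 5 4)
  after f: (1 5 2 3)
  after f: (2 4)

f' r f f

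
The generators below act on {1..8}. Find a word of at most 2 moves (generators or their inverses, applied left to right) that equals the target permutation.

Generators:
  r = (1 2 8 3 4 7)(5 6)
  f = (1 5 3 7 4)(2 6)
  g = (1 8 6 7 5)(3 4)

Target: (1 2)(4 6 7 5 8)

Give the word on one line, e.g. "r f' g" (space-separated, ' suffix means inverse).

r g'

  after r: (1 2 8 3 4 7)(5 6)
  after g': (1 2)(4 6 7 5 8)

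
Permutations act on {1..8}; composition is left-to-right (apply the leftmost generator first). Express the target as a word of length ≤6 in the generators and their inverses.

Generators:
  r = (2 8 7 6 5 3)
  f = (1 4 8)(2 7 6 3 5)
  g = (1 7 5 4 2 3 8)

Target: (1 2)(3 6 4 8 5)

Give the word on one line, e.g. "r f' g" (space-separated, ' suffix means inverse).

g r f g'

  after g: (1 7 5 4 2 3 8)
  after r: (1 6 5 4 8)(3 7)
  after f: (1 3 6 2 7 5 8 4)
  after g': (1 2)(3 6 4 8 5)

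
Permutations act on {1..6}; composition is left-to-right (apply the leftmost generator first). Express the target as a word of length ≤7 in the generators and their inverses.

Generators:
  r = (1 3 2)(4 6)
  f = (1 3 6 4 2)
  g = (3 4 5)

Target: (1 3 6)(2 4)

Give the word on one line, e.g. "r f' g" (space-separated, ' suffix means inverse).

  after g: (3 4 5)
  after r': (1 2 3 6 4 5)
  after f: (2 6)(3 4 5)
  after g': (2 6)
  after f: (1 3 6)(2 4)

g r' f g' f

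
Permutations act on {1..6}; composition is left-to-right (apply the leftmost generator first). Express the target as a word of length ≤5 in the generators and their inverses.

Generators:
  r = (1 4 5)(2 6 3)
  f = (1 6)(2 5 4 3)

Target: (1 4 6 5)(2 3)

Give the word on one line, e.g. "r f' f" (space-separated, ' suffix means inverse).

f' r f'

  after f': (1 6)(2 3 4 5)
  after r: (1 3 5 6 4)
  after f': (1 4 6 5)(2 3)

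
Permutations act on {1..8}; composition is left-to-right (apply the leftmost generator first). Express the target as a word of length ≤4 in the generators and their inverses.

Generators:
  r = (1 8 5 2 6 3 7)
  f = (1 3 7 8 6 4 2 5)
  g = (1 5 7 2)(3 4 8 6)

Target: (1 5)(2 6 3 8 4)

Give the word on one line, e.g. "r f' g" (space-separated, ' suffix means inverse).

f g g r

  after f: (1 3 7 8 6 4 2 5)
  after g: (1 4)(2 7 6 8 3)
  after g: (1 8 4 5 7 3)
  after r: (1 5)(2 6 3 8 4)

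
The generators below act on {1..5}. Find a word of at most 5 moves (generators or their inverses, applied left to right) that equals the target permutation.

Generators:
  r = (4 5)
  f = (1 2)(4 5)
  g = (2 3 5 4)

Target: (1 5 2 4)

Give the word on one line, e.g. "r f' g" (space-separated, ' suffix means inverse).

  after g: (2 3 5 4)
  after f: (1 2 3 4)
  after g: (1 3 2 5 4)
  after g: (1 5 2 4)

g f g g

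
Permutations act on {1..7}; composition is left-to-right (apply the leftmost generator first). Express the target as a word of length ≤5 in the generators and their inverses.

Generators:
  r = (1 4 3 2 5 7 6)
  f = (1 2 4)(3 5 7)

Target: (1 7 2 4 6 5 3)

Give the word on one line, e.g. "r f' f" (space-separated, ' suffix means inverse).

f' r r r f

  after f': (1 4 2)(3 7 5)
  after r: (1 3 6)(2 4 5)
  after r: (1 2 3)(4 7 6)
  after r: (1 5 7)(3 4 6)
  after f: (1 7 2 4 6 5 3)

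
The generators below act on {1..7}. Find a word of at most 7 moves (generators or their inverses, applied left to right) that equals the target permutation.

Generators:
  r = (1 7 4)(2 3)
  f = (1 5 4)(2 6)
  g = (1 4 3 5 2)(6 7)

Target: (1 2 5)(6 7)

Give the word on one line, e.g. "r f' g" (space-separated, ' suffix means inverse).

  after g': (1 2 5 3 4)(6 7)
  after g': (1 5 4 2 3)
  after f: (1 4 6 2 3 5)
  after g: (1 3 2 5 4 7 6)
  after r: (1 2 5)(6 7)

g' g' f g r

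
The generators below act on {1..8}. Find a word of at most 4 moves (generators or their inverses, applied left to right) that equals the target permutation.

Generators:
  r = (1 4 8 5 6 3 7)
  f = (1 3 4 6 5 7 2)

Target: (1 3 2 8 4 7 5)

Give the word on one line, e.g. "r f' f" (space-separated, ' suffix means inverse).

f' f' r'

  after f': (1 2 7 5 6 4 3)
  after f': (1 7 6 3 2 5 4)
  after r': (1 3 2 8 4 7 5)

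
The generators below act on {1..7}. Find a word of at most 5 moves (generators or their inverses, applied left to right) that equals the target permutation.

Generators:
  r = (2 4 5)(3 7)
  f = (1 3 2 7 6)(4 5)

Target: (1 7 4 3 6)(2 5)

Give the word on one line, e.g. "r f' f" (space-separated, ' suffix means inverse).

  after r': (2 5 4)(3 7)
  after f: (1 3 6)(2 4 7)
  after r: (1 7 4 3 6)(2 5)

r' f r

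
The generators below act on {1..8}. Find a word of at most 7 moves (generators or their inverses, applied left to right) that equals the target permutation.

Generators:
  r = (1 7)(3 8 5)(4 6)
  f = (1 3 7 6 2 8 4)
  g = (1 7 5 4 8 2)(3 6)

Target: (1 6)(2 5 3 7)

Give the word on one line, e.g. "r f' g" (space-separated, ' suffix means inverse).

g' f r g r'

  after g': (1 2 8 4 5 7)(3 6)
  after f: (1 8)(2 4 5 6 7 3)
  after r: (1 5 4 3 2 6)(7 8)
  after g: (1 4 6 7 2 3)(5 8)
  after r': (1 6)(2 5 3 7)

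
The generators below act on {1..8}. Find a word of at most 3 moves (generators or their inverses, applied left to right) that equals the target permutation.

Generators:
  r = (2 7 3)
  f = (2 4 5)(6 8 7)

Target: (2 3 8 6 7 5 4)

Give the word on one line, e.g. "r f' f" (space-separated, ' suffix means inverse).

  after r': (2 3 7)
  after f': (2 3 8 6 7 5 4)

r' f'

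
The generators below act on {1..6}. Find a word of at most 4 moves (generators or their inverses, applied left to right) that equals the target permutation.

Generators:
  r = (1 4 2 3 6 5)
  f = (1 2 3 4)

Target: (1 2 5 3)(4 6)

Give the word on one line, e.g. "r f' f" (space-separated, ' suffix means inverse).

f r' f' r'

  after f: (1 2 3 4)
  after r': (1 4 5 6 3)
  after f': (1 3 4 5 6 2)
  after r': (1 2 5 3)(4 6)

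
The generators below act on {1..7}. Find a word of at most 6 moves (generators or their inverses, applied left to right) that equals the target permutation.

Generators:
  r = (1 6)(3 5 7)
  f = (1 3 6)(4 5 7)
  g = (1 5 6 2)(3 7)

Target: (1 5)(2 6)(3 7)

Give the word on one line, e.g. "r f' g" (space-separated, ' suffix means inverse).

  after g: (1 5 6 2)(3 7)
  after r: (1 7 5)(2 6)
  after r: (1 3 5 6 2)
  after r: (1 5)(2 6)(3 7)

g r r r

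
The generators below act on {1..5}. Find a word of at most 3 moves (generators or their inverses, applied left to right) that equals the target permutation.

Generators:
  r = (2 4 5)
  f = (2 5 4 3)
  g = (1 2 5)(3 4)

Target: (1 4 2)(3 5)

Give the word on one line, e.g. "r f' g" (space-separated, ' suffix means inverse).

  after r': (2 5 4)
  after g: (1 2)(3 4 5)
  after r: (1 4 2)(3 5)

r' g r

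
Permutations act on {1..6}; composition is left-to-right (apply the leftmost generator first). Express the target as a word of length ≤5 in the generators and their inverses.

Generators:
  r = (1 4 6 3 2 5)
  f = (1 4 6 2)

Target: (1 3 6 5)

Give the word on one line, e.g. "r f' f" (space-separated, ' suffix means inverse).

  after r: (1 4 6 3 2 5)
  after r: (1 6 2)(3 5 4)
  after f: (1 2 4 3 5 6)
  after r': (1 3 2)(4 6 5)
  after f': (1 3 6 5)

r r f r' f'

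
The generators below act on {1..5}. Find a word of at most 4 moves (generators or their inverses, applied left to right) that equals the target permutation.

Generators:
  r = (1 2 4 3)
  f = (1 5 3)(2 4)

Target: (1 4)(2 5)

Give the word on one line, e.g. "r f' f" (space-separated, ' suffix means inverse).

r' f r' r'

  after r': (1 3 4 2)
  after f: (2 5 3)
  after r': (1 3)(2 5 4)
  after r': (1 4)(2 5)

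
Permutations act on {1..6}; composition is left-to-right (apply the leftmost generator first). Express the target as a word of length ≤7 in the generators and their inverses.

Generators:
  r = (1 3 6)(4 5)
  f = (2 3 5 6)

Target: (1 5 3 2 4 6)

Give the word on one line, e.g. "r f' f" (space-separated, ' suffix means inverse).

  after r': (1 6 3)(4 5)
  after f': (1 5 4 3)(2 6)
  after r': (1 4)(2 3 6)
  after f: (1 4)(2 5 6 3)
  after r': (1 5 3 2 4 6)

r' f' r' f r'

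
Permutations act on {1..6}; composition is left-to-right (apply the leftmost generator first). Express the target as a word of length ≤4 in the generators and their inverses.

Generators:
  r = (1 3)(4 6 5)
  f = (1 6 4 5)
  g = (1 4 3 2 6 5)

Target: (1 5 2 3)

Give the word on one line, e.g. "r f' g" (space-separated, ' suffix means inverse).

  after r': (1 3)(4 5 6)
  after g': (1 4 6)(2 3 5)
  after f: (1 5 2 3)

r' g' f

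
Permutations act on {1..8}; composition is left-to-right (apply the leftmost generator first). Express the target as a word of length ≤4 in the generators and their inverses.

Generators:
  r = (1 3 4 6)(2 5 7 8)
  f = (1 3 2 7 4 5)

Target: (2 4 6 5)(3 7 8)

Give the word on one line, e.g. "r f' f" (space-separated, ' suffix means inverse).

r f'

  after r: (1 3 4 6)(2 5 7 8)
  after f': (2 4 6 5)(3 7 8)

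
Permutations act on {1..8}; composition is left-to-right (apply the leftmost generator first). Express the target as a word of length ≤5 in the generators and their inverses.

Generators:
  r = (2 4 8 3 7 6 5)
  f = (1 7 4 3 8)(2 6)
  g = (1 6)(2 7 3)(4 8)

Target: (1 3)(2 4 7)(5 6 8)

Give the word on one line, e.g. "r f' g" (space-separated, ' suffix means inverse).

  after g: (1 6)(2 7 3)(4 8)
  after f: (1 2 4)(3 6 7 8)
  after g: (1 7 4 6 3)(2 8)
  after r': (1 3)(2 4 7)(5 6 8)

g f g r'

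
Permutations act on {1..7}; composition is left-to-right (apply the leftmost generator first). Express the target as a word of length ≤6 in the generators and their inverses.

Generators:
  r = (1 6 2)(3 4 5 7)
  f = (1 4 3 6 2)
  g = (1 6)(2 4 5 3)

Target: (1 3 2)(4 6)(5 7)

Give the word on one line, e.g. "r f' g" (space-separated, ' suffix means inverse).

  after r': (1 2 6)(3 7 5 4)
  after g: (1 4 2)(3 7)
  after r: (1 5 7 4)(2 6)
  after g: (1 3 2)(4 6)(5 7)

r' g r g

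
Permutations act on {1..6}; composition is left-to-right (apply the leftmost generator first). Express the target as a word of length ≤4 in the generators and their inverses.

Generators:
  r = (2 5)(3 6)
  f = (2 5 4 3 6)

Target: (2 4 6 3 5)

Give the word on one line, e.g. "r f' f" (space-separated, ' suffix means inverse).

f' r' f'

  after f': (2 6 3 4 5)
  after r': (2 3 4)
  after f': (2 4 6 3 5)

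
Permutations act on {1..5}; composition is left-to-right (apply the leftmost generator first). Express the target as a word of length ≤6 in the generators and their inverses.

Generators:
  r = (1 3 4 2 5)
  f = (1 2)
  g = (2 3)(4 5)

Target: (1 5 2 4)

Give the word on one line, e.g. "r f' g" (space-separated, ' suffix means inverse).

  after f': (1 2)
  after r': (1 4 3)(2 5)
  after f': (1 4 3 2 5)
  after g': (1 5)(2 4)
  after f: (1 5 2 4)

f' r' f' g' f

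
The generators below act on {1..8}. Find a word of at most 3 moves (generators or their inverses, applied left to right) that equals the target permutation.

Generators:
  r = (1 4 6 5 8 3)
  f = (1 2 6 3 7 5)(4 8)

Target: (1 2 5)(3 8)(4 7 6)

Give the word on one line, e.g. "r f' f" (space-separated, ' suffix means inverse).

r' f' f'

  after r': (1 3 8 5 6 4)
  after f': (1 6 8 7 3 4 5 2)
  after f': (1 2 5)(3 8)(4 7 6)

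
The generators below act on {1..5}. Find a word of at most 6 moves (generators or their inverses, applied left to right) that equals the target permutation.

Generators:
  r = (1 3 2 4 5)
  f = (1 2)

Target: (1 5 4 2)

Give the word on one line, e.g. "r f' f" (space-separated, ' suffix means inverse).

  after f: (1 2)
  after r: (1 4 5)(2 3)
  after f: (1 4 5 2 3)
  after r: (1 5 4)
  after f': (1 5 4 2)

f r f r f'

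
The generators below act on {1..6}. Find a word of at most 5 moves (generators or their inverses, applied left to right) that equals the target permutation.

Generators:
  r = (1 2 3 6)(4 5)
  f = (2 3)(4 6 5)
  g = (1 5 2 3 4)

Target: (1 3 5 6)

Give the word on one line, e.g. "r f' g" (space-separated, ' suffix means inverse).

g r' f r'

  after g: (1 5 2 3 4)
  after r': (1 4 6 3 5)
  after f: (1 6 2 3 4 5)
  after r': (1 3 5 6)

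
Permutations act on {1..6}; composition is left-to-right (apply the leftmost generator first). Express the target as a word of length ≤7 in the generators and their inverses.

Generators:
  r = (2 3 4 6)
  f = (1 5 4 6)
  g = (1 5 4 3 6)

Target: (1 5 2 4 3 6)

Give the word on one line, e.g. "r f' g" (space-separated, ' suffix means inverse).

g r' r' g' f

  after g: (1 5 4 3 6)
  after r': (1 5 3 4 2 6)
  after r': (1 5 2 4 6)
  after g': (2 5)(3 4)
  after f: (1 5 2 4 3 6)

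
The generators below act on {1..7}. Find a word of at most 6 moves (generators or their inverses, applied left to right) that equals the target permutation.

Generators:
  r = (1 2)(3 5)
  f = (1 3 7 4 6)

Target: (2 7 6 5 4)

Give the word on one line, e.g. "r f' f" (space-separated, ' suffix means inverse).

  after r: (1 2)(3 5)
  after f': (1 2 6 4 7 3 5)
  after f': (1 2 4 3 5 6 7)
  after f': (1 2 7 6 3 5 4)
  after r: (2 7 6 5 4)

r f' f' f' r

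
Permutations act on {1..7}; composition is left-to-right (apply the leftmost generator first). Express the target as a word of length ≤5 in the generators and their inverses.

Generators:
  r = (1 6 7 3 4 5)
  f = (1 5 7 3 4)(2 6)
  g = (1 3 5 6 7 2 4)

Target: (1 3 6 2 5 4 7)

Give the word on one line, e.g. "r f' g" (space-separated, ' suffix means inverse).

g' f' g' g' r'

  after g': (1 4 2 7 6 5 3)
  after f': (1 3 4 6)(2 5 7)
  after g': (2 3)(4 5 6)
  after g': (1 4 3 7 6 2)
  after r': (1 3 6 2 5 4 7)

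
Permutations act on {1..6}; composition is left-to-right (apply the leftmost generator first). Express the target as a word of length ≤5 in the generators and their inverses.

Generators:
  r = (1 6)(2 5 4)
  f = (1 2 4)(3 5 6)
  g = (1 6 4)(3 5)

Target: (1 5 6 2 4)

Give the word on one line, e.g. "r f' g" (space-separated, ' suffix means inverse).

r f' f' g

  after r: (1 6)(2 5 4)
  after f': (1 5 2 3 6 4)
  after f': (1 3 5)(2 6)
  after g: (1 5 6 2 4)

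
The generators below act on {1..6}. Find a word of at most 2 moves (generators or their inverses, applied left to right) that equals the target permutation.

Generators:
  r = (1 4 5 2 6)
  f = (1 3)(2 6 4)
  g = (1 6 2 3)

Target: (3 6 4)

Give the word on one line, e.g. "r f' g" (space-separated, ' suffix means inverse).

  after f: (1 3)(2 6 4)
  after g: (3 6 4)

f g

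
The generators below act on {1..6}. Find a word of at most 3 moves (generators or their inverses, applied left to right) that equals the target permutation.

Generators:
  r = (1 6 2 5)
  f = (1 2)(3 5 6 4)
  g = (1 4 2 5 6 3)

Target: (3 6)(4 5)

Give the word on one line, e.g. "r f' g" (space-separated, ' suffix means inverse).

f f

  after f: (1 2)(3 5 6 4)
  after f: (3 6)(4 5)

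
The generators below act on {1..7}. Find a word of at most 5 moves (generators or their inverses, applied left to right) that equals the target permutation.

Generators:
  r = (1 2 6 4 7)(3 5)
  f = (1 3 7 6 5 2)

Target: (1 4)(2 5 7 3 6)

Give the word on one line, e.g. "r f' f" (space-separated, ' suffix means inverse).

  after r: (1 2 6 4 7)(3 5)
  after f': (1 5)(2 7)(3 6 4)
  after r: (1 3 4 5 2)(6 7)
  after f: (1 7 5)(2 3 4)
  after r': (1 4)(2 5 7 3 6)

r f' r f r'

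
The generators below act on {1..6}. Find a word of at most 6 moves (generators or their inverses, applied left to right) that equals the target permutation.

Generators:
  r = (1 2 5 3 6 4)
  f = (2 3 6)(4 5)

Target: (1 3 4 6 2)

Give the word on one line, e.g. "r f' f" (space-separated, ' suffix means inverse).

r f r f'

  after r: (1 2 5 3 6 4)
  after f: (1 3 2 4)(5 6)
  after r: (1 6 3 5 4 2)
  after f': (1 3 4 6 2)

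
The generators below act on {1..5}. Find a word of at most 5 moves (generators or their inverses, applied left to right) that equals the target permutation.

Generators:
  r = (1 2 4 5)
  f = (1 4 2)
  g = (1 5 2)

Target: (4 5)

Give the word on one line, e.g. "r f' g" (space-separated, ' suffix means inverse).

g' g' r

  after g': (1 2 5)
  after g': (1 5 2)
  after r: (4 5)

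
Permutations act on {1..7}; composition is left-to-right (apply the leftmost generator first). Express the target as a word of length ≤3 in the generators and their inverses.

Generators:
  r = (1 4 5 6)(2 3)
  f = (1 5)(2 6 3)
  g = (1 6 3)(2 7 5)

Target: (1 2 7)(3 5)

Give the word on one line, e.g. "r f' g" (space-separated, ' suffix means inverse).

  after g: (1 6 3)(2 7 5)
  after f': (1 2 7)(3 5)

g f'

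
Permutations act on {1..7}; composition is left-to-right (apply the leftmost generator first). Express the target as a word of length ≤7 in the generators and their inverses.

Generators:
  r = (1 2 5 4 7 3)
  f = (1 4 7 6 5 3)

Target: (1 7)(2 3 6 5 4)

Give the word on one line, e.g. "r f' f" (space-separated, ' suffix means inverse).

f r f r f'

  after f: (1 4 7 6 5 3)
  after r: (1 7 6 4 3 2 5)
  after f: (1 6 7 5 4)(2 3)
  after r: (1 6 3 5 7 4 2)
  after f': (1 7)(2 3 6 5 4)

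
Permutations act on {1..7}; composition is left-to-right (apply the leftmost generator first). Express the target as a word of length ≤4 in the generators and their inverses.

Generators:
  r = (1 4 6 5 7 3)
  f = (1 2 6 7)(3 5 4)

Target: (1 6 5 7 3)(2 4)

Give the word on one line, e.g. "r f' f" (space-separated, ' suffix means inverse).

f r f

  after f: (1 2 6 7)(3 5 4)
  after r: (1 2 5 6 3 7 4)
  after f: (1 6 5 7 3)(2 4)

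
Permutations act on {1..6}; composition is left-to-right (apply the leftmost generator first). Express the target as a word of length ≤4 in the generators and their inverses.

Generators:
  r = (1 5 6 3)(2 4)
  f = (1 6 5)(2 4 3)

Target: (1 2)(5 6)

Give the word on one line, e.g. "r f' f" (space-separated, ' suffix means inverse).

f' r' r' f

  after f': (1 5 6)(2 3 4)
  after r': (2 6 3)
  after r': (1 3 4 2 5)
  after f: (1 2)(5 6)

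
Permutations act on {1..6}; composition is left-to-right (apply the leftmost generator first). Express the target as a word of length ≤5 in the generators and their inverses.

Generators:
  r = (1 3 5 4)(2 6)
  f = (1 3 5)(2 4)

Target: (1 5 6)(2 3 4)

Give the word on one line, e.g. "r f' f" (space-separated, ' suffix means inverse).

  after f: (1 3 5)(2 4)
  after r': (2 5 4 6)
  after f: (1 3 5 2)(4 6)
  after r: (1 5 6)(2 3 4)

f r' f r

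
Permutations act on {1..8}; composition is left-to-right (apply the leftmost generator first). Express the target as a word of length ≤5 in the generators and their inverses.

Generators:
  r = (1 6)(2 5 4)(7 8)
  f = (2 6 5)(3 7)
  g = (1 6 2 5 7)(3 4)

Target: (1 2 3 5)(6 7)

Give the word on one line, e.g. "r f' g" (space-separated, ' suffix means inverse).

g r' r' g

  after g: (1 6 2 5 7)(3 4)
  after r': (3 5 8 7 6 4)
  after r': (1 6 5 7)(2 4 3)
  after g: (1 2 3 5)(6 7)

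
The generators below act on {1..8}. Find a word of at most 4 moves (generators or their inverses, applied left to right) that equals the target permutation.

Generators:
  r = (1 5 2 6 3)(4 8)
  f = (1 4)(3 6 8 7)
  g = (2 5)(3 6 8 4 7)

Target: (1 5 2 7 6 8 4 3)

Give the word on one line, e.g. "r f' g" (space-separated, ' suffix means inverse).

  after r: (1 5 2 6 3)(4 8)
  after f': (1 5 2 3 4 6 7 8)
  after f': (1 5 2 7 6 8 4 3)

r f' f'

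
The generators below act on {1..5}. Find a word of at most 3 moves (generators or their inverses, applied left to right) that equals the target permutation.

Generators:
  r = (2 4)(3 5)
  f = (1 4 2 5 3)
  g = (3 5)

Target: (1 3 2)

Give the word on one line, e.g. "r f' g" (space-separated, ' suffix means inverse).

r f'

  after r: (2 4)(3 5)
  after f': (1 3 2)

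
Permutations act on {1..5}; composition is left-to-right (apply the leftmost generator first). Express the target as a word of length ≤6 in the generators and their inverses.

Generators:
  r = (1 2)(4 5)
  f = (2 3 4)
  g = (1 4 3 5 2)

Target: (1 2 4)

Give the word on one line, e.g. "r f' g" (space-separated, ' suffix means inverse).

g' r' g f

  after g': (1 2 5 3 4)
  after r': (2 4)(3 5)
  after g: (1 4)(2 3)
  after f: (1 2 4)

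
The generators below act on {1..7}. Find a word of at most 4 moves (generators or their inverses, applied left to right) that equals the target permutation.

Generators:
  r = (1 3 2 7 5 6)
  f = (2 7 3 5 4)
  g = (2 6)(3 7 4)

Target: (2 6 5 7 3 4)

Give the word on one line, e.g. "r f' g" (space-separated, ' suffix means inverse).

g f' f'

  after g: (2 6)(3 7 4)
  after f': (2 6 4 7 5 3)
  after f': (2 6 5 7 3 4)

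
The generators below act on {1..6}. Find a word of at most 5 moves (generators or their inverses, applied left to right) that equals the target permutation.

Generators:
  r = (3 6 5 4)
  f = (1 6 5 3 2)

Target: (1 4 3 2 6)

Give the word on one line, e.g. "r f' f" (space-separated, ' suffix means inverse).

r f' f' r'

  after r: (3 6 5 4)
  after f': (1 2 3)(4 5)
  after f': (1 3 2 5 4 6)
  after r': (1 4 3 2 6)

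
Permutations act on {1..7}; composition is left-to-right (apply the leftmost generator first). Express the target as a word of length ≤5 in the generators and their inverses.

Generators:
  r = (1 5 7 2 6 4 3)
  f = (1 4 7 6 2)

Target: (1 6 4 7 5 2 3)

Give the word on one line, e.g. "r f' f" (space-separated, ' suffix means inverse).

  after r: (1 5 7 2 6 4 3)
  after r: (1 7 6 3 5 2 4)
  after f': (1 4 2)(3 5 6)
  after r': (1 6 4 7 5 2 3)

r r f' r'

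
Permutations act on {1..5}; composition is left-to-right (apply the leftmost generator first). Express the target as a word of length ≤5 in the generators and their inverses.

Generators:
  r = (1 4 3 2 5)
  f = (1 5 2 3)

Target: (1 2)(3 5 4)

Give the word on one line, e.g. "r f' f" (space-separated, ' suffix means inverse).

  after f: (1 5 2 3)
  after f: (1 2)(3 5)
  after r': (1 3 2 5 4)
  after f': (1 2)(3 5 4)

f f r' f'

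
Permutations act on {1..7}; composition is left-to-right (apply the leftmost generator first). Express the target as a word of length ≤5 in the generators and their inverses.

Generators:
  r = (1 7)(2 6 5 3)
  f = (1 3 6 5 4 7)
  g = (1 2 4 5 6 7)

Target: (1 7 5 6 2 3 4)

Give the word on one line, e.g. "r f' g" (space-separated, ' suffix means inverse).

  after f: (1 3 6 5 4 7)
  after r: (1 2 6 3 5 4)
  after g': (2 5)(3 4 7 6)
  after r: (1 7 5 6 2 3 4)

f r g' r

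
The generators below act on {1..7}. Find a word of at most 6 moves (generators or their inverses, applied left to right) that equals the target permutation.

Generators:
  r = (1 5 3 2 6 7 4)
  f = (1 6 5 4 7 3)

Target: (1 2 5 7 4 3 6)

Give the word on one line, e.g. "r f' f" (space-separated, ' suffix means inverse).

f' f' r' r'

  after f': (1 3 7 4 5 6)
  after f': (1 7 5)(3 4 6)
  after r': (1 6 5 4 2 3 7)
  after r': (1 2 5 7 4 3 6)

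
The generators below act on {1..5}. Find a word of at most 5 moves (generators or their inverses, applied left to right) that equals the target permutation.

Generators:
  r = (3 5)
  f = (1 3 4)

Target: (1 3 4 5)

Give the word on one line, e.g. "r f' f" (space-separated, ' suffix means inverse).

  after f': (1 4 3)
  after r: (1 4 5 3)
  after f: (4 5)
  after f: (1 3 4 5)

f' r f f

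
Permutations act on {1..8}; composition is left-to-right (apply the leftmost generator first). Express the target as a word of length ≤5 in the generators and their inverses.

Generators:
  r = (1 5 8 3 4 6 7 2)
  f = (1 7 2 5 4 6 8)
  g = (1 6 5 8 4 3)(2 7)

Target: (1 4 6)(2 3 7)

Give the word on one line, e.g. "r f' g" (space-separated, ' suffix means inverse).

  after r: (1 5 8 3 4 6 7 2)
  after g': (1 6 2 3 8 4)
  after g': (2 4 3 5 6 7)
  after g': (1 3 6 2 8 5)
  after r: (1 4 6)(2 3 7)

r g' g' g' r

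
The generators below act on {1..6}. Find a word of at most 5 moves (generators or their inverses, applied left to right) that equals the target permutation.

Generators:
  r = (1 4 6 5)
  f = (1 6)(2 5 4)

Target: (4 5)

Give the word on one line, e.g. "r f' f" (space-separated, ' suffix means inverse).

  after f: (1 6)(2 5 4)
  after f: (2 4 5)
  after r': (1 5 2)(4 6)
  after r': (1 6)(2 5)
  after f': (4 5)

f f r' r' f'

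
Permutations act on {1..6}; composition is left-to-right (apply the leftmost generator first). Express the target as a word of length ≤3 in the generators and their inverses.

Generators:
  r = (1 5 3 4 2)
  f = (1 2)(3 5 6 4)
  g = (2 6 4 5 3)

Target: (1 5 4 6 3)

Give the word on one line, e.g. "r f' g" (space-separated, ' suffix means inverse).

  after r: (1 5 3 4 2)
  after g: (1 3 5 2)(4 6)
  after r': (1 5 4 6 3)

r g r'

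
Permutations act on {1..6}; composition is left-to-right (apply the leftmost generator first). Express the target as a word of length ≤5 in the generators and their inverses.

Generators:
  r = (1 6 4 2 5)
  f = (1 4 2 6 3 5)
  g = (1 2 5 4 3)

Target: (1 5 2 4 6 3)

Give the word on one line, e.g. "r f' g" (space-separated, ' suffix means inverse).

g g f r'

  after g: (1 2 5 4 3)
  after g: (1 5 3 2 4)
  after f: (3 6)
  after r': (1 5 2 4 6 3)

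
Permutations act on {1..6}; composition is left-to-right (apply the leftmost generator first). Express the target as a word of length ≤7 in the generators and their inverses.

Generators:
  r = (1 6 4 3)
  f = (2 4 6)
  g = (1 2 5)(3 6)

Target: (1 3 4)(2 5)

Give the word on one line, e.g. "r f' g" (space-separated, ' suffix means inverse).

r' f' r' f g'

  after r': (1 3 4 6)
  after f': (1 3 2 6)
  after r': (1 4 6 3 2)
  after f: (1 6 3 4 2)
  after g': (1 3 4)(2 5)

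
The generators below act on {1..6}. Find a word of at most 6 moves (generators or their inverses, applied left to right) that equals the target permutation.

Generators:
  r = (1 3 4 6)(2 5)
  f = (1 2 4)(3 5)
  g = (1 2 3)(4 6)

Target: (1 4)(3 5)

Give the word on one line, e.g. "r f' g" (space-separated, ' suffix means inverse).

r' f' f' r'

  after r': (1 6 4 3)(2 5)
  after f': (1 6 2 3 4 5)
  after f': (1 6)(2 5 4 3)
  after r': (1 4)(3 5)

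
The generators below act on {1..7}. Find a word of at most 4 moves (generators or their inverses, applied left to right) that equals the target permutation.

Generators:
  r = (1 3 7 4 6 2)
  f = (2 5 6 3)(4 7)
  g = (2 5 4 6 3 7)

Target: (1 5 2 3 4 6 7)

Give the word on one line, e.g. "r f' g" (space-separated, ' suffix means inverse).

g r f' f'

  after g: (2 5 4 6 3 7)
  after r: (1 3 4 2 5 6 7)
  after f': (1 6 4 3 7)
  after f': (1 5 2 3 4 6 7)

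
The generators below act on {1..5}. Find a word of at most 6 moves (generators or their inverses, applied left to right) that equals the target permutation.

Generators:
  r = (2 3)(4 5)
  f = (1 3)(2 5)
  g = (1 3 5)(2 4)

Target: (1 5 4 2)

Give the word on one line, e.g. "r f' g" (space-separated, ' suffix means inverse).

  after f: (1 3)(2 5)
  after r: (1 2 4 5 3)
  after r: (1 3)(2 5)
  after g: (1 5 4 2)

f r r g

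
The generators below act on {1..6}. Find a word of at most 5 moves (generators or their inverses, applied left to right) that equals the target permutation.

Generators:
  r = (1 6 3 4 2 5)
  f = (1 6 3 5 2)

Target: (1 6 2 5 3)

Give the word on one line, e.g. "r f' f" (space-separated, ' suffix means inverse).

  after f: (1 6 3 5 2)
  after r': (2 5 4 3)
  after f: (1 6 3)(4 5)
  after f: (1 3 6 5 4 2)
  after r': (1 6 2 5 3)

f r' f f r'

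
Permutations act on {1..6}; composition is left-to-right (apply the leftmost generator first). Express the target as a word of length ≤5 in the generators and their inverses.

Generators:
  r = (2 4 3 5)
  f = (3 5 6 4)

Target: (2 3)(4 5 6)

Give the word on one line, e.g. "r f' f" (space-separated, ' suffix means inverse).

f' r' f'

  after f': (3 4 6 5)
  after r': (2 5 4 6 3)
  after f': (2 3)(4 5 6)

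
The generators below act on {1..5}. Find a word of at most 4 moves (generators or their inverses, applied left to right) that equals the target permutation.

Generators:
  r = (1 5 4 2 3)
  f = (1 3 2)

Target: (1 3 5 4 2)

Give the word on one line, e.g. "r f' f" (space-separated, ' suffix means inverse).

f' r

  after f': (1 2 3)
  after r: (1 3 5 4 2)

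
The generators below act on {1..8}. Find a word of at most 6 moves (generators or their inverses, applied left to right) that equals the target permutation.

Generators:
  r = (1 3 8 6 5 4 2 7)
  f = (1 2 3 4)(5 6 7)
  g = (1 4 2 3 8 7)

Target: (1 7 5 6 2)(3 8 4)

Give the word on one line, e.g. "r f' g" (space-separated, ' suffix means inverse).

f g g g

  after f: (1 2 3 4)(5 6 7)
  after g: (1 3 2 8 7 5 6)
  after g: (1 8)(2 7 5 6 4)
  after g: (1 7 5 6 2)(3 8 4)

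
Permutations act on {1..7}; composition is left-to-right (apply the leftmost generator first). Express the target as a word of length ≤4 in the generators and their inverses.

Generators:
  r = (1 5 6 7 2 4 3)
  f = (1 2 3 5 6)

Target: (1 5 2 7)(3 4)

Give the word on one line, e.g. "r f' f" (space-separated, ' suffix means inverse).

  after r': (1 3 4 2 7 6 5)
  after f: (1 5 2 7)(3 4)

r' f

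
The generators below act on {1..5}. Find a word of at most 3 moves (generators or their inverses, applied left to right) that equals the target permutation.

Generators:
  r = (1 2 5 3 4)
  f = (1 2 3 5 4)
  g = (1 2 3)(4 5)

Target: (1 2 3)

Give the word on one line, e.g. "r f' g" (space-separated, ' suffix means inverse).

  after r': (1 4 3 5 2)
  after f: (3 4 5)
  after f: (1 2 3)

r' f f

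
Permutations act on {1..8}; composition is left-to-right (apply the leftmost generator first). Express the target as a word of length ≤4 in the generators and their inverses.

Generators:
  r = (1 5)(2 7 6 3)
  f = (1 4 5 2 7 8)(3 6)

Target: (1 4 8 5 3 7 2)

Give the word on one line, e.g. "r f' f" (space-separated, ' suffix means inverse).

  after f: (1 4 5 2 7 8)(3 6)
  after f: (1 5 7)(2 8 4)
  after r: (2 8 4 7 5 6 3)
  after f: (1 4 8 5 3 7 2)

f f r f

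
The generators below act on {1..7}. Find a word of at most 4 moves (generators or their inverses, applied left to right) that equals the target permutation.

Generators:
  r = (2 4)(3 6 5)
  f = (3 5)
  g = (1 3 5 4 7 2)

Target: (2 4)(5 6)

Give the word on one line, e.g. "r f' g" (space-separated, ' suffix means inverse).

r' f

  after r': (2 4)(3 5 6)
  after f: (2 4)(5 6)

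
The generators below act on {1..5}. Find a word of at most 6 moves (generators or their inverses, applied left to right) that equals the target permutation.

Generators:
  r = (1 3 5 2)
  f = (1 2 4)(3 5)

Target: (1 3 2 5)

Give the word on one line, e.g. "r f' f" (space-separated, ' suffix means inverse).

  after r': (1 2 5 3)
  after r': (1 5)(2 3)
  after f': (1 3)(2 5 4)
  after f': (1 5 2 3 4)
  after f': (1 3 2 5)

r' r' f' f' f'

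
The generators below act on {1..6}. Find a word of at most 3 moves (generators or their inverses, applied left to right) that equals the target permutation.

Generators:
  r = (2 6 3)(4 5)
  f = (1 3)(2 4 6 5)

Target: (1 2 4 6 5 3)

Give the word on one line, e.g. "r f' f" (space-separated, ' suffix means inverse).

f' r

  after f': (1 3)(2 5 6 4)
  after r: (1 2 4 6 5 3)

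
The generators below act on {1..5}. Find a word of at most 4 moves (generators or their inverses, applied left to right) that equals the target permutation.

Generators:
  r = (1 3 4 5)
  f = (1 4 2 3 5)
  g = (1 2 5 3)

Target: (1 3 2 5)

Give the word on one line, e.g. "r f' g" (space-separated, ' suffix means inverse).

  after r: (1 3 4 5)
  after g: (2 5)(3 4)
  after f: (1 4 5 3 2)
  after r': (1 3 2 5)

r g f r'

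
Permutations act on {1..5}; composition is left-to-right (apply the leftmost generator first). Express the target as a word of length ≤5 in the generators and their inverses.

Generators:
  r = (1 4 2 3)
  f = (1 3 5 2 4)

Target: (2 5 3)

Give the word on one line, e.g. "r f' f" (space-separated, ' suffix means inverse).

  after r': (1 3 2 4)
  after f': (3 5)
  after f': (1 4 2 5)
  after r': (2 5 3)

r' f' f' r'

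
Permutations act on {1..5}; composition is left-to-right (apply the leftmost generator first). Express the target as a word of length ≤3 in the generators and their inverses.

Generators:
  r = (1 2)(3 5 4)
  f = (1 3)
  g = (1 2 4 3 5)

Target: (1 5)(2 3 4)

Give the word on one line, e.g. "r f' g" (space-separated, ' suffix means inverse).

  after g': (1 5 3 4 2)
  after f': (1 5)(2 3 4)

g' f'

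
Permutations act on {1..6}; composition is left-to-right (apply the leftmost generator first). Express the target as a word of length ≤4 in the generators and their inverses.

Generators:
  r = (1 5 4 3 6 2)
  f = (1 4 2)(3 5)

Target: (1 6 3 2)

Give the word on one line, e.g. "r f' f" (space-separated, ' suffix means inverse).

  after r: (1 5 4 3 6 2)
  after f': (1 3 6 4 5)
  after r: (1 6 3 2)

r f' r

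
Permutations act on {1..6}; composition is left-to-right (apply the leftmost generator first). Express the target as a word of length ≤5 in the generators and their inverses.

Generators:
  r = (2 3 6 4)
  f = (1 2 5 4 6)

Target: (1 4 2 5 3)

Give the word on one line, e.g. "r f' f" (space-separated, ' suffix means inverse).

  after r': (2 4 6 3)
  after f': (1 6 3)(2 5)
  after r: (1 4 2 5 3)

r' f' r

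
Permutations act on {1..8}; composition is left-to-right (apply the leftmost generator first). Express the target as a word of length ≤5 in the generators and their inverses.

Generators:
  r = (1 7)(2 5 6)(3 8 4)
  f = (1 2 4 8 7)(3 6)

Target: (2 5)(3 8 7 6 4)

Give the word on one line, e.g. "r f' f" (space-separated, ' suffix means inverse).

f r f' r' f'

  after f: (1 2 4 8 7)(3 6)
  after r: (1 5 6 8)(2 3)
  after f': (1 5 3)(2 6 4)(7 8)
  after r': (1 2 5 4 6 8)(3 7)
  after f': (2 5)(3 8 7 6 4)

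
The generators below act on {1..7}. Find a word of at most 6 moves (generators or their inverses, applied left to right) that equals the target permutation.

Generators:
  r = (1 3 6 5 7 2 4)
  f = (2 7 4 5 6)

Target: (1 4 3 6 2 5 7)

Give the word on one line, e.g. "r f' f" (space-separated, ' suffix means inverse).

f' r' f' r r

  after f': (2 6 5 4 7)
  after r': (1 4 5 2 3)
  after f': (1 7 2 3)(5 6)
  after r: (1 2 6 7 4)
  after r: (1 4 3 6 2 5 7)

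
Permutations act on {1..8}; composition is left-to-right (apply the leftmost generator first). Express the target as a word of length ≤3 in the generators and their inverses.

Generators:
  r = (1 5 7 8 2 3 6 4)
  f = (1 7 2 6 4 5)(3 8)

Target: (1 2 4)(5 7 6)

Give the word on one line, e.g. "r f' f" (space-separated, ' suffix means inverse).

f f

  after f: (1 7 2 6 4 5)(3 8)
  after f: (1 2 4)(5 7 6)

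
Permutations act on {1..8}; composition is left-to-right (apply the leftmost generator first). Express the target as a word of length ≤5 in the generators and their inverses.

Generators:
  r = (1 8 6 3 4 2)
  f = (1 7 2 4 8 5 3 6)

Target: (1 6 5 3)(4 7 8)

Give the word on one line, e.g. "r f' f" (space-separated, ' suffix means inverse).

f' f' r'

  after f': (1 6 3 5 8 4 2 7)
  after f': (1 3 8 2)(4 7 6 5)
  after r': (1 6 5 3)(4 7 8)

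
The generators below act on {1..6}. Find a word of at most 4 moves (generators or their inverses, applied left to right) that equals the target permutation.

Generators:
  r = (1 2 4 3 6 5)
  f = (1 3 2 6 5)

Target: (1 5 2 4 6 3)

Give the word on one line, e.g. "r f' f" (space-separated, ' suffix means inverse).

f' r' f

  after f': (1 5 6 2 3)
  after r': (1 6)(2 4)(3 5)
  after f: (1 5 2 4 6 3)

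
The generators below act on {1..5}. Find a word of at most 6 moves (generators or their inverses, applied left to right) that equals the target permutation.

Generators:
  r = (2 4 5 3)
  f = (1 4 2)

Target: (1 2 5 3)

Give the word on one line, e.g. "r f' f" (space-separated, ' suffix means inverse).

  after f: (1 4 2)
  after f: (1 2 4)
  after r: (1 4)(2 5 3)
  after f: (1 2 5 3)

f f r f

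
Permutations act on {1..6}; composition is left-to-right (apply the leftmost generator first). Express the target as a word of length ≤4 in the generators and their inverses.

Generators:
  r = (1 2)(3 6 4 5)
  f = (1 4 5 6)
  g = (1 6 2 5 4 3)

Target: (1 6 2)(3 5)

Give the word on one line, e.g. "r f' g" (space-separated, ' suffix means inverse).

  after f: (1 4 5 6)
  after r': (1 6 2)(3 5)

f r'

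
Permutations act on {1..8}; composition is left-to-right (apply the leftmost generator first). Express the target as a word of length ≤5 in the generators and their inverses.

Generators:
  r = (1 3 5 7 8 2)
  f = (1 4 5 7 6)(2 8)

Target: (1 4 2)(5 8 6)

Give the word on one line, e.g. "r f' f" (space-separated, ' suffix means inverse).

  after r: (1 3 5 7 8 2)
  after r: (1 5 8)(2 3 7)
  after f': (1 4)(2 3 5)(6 7 8)
  after r': (1 4 2)(5 8 6)

r r f' r'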